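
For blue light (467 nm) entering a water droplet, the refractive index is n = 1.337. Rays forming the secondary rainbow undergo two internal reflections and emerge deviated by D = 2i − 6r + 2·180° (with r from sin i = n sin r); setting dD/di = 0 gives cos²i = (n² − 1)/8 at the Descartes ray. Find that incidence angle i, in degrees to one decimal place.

cos²i = (1.337² − 1)/8 = (1.78757 − 1)/8 = 0.09845.
cos i = 0.31376, so i = 71.714°.

71.7°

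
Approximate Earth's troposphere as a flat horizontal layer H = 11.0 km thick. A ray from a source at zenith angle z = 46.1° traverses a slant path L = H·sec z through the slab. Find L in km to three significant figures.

sec z = 1/cos 46.1° = 1.4422.
L = 11.0 × 1.4422 = 15.864 km.

15.9 km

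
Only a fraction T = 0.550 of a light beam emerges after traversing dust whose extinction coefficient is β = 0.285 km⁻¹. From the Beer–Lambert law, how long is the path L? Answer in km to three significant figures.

2.10 km

Beer–Lambert: T = exp(−βL) ⇒ L = −ln(T)/β = −ln(0.550)/0.285 = 0.5978/0.285 = 2.098 km.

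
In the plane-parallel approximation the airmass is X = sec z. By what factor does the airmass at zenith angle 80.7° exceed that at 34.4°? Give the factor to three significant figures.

5.11

X(80.7°)/X(34.4°) = sec 80.7° / sec 34.4° = cos 34.4° / cos 80.7° = 0.8251/0.1616 = 5.1058.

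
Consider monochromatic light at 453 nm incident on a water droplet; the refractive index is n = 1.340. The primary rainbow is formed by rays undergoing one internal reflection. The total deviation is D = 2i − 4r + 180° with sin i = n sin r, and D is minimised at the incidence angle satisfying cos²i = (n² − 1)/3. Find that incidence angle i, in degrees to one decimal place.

59.0°

cos²i = (1.340² − 1)/3 = (1.79560 − 1)/3 = 0.26520.
cos i = 0.51498, so i = 59.004°.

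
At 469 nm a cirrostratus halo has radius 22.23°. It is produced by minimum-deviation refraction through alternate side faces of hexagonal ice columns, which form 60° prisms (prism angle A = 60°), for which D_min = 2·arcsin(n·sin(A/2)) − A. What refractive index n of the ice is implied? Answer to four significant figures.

Rearranging: n = sin((D_min + A)/2) / sin(A/2).
(D_min + A)/2 = (22.23° + 60°)/2 = 41.115°.
n = sin 41.115° / sin 30° = 0.6576 / 0.5000 = 1.3151.

1.315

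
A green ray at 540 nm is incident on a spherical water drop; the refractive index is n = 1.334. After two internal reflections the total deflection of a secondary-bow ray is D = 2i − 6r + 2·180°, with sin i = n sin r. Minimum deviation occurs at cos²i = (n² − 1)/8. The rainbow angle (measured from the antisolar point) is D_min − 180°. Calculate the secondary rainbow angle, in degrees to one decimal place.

cos²i = (1.77956 − 1)/8 = 0.09744; i = arccos(0.31216) = 71.810°.
sin r = sin 71.810°/1.334 = 0.71217; r = 45.411°.
D_min = 2·71.810° − 6·45.411° + 360° = 231.153°.
Rainbow angle = D_min − 180° = 51.153°.

51.2°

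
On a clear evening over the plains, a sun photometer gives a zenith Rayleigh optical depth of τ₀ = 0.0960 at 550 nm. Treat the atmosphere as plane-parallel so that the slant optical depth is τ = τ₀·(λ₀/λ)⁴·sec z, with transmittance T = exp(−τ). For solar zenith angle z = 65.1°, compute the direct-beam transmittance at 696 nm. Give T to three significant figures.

0.915

sec 65.1° = 2.3751.
τ = 0.0960 × (550/696)⁴ × 2.3751 = 0.0960 × 0.3900 × 2.3751 = 0.0889.
T = exp(−0.0889) = 0.9149.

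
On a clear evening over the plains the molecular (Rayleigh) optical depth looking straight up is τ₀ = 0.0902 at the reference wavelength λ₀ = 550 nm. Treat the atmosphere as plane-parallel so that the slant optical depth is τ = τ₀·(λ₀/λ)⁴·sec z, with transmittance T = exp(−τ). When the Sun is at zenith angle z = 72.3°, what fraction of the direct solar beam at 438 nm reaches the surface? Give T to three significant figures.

sec 72.3° = 3.2891.
τ = 0.0902 × (550/438)⁴ × 3.2891 = 0.0902 × 2.4863 × 3.2891 = 0.7376.
T = exp(−0.7376) = 0.4782.

0.478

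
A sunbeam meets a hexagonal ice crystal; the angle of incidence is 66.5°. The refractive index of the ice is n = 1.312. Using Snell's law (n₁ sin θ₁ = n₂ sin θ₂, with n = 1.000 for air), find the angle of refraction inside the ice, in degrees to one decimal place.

44.3°

Snell: sin θ_r = sin θ_i / n = sin 66.5° / 1.312 = 0.9171 / 1.312 = 0.6990.
θ_r = arcsin(0.6990) = 44.35°.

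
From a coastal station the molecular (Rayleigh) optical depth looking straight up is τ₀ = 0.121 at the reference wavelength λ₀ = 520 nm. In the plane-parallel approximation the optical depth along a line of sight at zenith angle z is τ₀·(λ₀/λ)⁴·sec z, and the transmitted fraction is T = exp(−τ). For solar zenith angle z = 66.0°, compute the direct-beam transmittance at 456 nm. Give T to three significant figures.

sec 66.0° = 2.4586.
τ = 0.121 × (520/456)⁴ × 2.4586 = 0.121 × 1.6910 × 2.4586 = 0.5031.
T = exp(−0.5031) = 0.6047.

0.605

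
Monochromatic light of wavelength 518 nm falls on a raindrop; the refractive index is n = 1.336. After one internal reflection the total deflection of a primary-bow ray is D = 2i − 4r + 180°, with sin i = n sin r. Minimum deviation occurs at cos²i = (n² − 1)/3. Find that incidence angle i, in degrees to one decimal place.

cos²i = (1.336² − 1)/3 = (1.78490 − 1)/3 = 0.26163.
cos i = 0.51150, so i = 59.236°.

59.2°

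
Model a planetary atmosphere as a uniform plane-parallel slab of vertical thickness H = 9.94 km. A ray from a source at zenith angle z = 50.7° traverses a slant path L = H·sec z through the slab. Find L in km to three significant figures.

sec z = 1/cos 50.7° = 1.5788.
L = 9.94 × 1.5788 = 15.694 km.

15.7 km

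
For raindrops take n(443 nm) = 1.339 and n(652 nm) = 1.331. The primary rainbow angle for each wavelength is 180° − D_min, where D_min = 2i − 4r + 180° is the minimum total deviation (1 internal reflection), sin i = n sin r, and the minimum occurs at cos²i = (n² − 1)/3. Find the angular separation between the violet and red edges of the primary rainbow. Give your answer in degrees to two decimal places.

1.16°

At 443 nm (n = 1.339): cos²i = 0.26431 → i = 59.062°, r = 39.834°, D_min = 138.786°, rainbow angle = 41.214°.
At 652 nm (n = 1.331): cos²i = 0.25719 → i = 59.527°, r = 40.356°, D_min = 137.630°, rainbow angle = 42.370°.
Angular width = |41.214° − 42.370°| = 1.156°.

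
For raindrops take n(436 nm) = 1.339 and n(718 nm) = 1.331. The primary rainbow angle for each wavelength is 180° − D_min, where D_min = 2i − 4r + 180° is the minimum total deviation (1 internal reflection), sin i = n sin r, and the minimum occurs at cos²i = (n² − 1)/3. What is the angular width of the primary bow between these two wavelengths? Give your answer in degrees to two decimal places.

1.16°

At 436 nm (n = 1.339): cos²i = 0.26431 → i = 59.062°, r = 39.834°, D_min = 138.786°, rainbow angle = 41.214°.
At 718 nm (n = 1.331): cos²i = 0.25719 → i = 59.527°, r = 40.356°, D_min = 137.630°, rainbow angle = 42.370°.
Angular width = |41.214° − 42.370°| = 1.156°.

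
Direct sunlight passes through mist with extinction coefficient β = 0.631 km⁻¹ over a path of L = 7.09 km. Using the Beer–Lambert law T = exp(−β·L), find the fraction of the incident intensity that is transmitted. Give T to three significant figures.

0.0114

τ = β·L = 0.631 × 7.09 = 4.4738.
T = exp(−4.4738) = 0.0114.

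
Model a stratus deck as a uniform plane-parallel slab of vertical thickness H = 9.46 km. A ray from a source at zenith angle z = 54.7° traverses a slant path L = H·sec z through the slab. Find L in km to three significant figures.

16.4 km

sec z = 1/cos 54.7° = 1.7305.
L = 9.46 × 1.7305 = 16.371 km.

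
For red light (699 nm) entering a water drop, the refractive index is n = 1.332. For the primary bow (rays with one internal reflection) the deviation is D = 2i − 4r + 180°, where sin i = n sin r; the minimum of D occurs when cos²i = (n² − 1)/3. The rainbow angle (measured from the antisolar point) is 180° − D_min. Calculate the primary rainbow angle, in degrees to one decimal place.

42.2°

cos²i = (1.77422 − 1)/3 = 0.25807; i = arccos(0.50801) = 59.469°.
sin r = sin 59.469°/1.332 = 0.64666; r = 40.290°.
D_min = 2·59.469° − 4·40.290° + 180° = 137.776°.
Rainbow angle = 180° − D_min = 42.224°.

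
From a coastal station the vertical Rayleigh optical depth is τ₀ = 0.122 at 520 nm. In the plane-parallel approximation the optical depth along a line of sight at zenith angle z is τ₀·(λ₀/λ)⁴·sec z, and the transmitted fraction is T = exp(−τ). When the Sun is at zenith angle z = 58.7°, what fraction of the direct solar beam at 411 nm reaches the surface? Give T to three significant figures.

0.548

sec 58.7° = 1.9249.
τ = 0.122 × (520/411)⁴ × 1.9249 = 0.122 × 2.5624 × 1.9249 = 0.6017.
T = exp(−0.6017) = 0.5479.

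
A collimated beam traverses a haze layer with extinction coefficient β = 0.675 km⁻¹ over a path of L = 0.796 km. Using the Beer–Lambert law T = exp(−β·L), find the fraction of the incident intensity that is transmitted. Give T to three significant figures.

τ = β·L = 0.675 × 0.796 = 0.5373.
T = exp(−0.5373) = 0.5843.

0.584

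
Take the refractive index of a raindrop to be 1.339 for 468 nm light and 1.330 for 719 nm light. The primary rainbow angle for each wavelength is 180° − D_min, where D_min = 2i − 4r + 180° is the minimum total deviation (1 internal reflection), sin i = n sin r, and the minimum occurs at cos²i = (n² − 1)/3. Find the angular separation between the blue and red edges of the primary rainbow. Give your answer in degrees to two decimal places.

At 468 nm (n = 1.339): cos²i = 0.26431 → i = 59.062°, r = 39.834°, D_min = 138.786°, rainbow angle = 41.214°.
At 719 nm (n = 1.330): cos²i = 0.25630 → i = 59.585°, r = 40.422°, D_min = 137.484°, rainbow angle = 42.516°.
Angular width = |41.214° − 42.516°| = 1.303°.

1.30°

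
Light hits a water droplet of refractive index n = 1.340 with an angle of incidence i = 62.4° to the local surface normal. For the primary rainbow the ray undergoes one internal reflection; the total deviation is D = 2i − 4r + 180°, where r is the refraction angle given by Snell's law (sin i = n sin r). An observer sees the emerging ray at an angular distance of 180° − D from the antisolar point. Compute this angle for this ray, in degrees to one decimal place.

40.8°

sin r = sin 62.4° / 1.340 = 0.8862/1.340 = 0.6613; r = 41.40°.
D = 2·62.4° − 4·41.40° + 180° = 124.80° − 165.61° + 180° = 139.19°.
Angle from antisolar point = 180° − D = 40.81°.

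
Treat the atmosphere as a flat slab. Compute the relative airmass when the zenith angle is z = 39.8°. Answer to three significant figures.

1.30

X = sec z = 1/cos 39.8° = 1/0.7683 = 1.3016.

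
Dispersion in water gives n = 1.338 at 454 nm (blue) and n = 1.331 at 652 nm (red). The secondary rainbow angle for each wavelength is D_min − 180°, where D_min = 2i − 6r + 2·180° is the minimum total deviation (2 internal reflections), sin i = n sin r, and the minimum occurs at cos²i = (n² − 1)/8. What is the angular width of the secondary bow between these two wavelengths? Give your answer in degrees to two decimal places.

1.83°

At 454 nm (n = 1.338): cos²i = 0.09878 → i = 71.682°, r = 45.195°, D_min = 232.193°, rainbow angle = 52.193°.
At 652 nm (n = 1.331): cos²i = 0.09645 → i = 71.907°, r = 45.575°, D_min = 230.365°, rainbow angle = 50.365°.
Angular width = |52.193° − 50.365°| = 1.828°.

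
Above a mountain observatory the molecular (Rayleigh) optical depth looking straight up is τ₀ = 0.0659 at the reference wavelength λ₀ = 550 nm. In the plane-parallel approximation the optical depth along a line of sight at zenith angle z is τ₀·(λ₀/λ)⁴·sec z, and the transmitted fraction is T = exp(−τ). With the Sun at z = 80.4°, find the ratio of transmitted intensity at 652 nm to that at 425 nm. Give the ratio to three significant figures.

2.48

Airmass: sec 80.4° = 5.9963.
τ(652 nm) = 0.0659 × (550/652)⁴ × 5.9963 = 0.0659 × 0.5064 × 5.9963 = 0.2001.
τ(425 nm) = 0.0659 × (550/425)⁴ × 5.9963 = 0.0659 × 2.8048 × 5.9963 = 1.1083.
T(652)/T(425) = exp(τ_B − τ_A) = exp(0.9082) = 2.4799.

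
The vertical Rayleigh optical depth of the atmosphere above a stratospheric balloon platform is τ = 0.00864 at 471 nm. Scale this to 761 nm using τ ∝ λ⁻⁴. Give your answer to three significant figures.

τ(761 nm) = τ(471 nm) × (471/761)⁴ = 0.00864 × (0.6189)⁴ = 0.00864 × 0.1467 = 0.0013.

0.00127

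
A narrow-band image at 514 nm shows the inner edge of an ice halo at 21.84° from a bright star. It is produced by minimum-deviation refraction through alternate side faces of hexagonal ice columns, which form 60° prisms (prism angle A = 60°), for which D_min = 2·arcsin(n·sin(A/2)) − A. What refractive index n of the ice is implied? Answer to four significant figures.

Rearranging: n = sin((D_min + A)/2) / sin(A/2).
(D_min + A)/2 = (21.84° + 60°)/2 = 40.920°.
n = sin 40.920° / sin 30° = 0.6550 / 0.5000 = 1.3100.

1.310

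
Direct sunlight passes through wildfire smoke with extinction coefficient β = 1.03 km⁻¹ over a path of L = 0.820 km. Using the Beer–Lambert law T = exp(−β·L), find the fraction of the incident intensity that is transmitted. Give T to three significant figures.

0.430

τ = β·L = 1.03 × 0.820 = 0.8446.
T = exp(−0.8446) = 0.4297.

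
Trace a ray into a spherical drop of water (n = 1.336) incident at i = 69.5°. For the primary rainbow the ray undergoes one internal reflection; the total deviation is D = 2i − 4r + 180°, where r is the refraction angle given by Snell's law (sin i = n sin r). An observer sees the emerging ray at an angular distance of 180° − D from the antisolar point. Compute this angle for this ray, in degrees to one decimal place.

sin r = sin 69.5° / 1.336 = 0.9367/1.336 = 0.7011; r = 44.52°.
D = 2·69.5° − 4·44.52° + 180° = 139.00° − 178.06° + 180° = 140.94°.
Angle from antisolar point = 180° − D = 39.06°.

39.1°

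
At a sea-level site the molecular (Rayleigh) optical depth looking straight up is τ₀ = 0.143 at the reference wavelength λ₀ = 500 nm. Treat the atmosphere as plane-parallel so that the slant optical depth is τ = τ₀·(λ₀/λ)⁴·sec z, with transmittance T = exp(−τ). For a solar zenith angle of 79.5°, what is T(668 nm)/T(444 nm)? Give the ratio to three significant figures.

2.76

Airmass: sec 79.5° = 5.4874.
τ(668 nm) = 0.143 × (500/668)⁴ × 5.4874 = 0.143 × 0.3139 × 5.4874 = 0.2463.
τ(444 nm) = 0.143 × (500/444)⁴ × 5.4874 = 0.143 × 1.6082 × 5.4874 = 1.2620.
T(668)/T(444) = exp(τ_B − τ_A) = exp(1.0157) = 2.7612.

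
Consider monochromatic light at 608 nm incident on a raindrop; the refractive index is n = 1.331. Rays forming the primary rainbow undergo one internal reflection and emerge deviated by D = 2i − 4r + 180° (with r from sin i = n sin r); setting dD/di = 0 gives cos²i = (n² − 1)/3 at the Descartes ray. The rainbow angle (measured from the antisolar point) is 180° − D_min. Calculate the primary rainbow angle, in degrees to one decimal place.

cos²i = (1.77156 − 1)/3 = 0.25719; i = arccos(0.50714) = 59.527°.
sin r = sin 59.527°/1.331 = 0.64753; r = 40.356°.
D_min = 2·59.527° − 4·40.356° + 180° = 137.630°.
Rainbow angle = 180° − D_min = 42.370°.

42.4°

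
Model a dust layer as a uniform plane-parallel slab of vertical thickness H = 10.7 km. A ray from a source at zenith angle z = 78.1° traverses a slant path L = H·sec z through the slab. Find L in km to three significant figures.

sec z = 1/cos 78.1° = 4.8496.
L = 10.7 × 4.8496 = 51.890 km.

51.9 km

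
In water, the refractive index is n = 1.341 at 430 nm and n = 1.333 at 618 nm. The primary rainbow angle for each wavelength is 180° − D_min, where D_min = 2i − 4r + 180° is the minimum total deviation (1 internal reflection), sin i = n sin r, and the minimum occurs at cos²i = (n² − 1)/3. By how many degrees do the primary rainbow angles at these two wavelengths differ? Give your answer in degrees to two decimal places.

1.15°

At 430 nm (n = 1.341): cos²i = 0.26609 → i = 58.946°, r = 39.705°, D_min = 139.071°, rainbow angle = 40.929°.
At 618 nm (n = 1.333): cos²i = 0.25896 → i = 59.410°, r = 40.225°, D_min = 137.922°, rainbow angle = 42.078°.
Angular width = |40.929° − 42.078°| = 1.149°.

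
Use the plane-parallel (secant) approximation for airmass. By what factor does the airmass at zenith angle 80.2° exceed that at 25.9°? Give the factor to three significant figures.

5.29

X(80.2°)/X(25.9°) = sec 80.2° / sec 25.9° = cos 25.9° / cos 80.2° = 0.8996/0.1702 = 5.2850.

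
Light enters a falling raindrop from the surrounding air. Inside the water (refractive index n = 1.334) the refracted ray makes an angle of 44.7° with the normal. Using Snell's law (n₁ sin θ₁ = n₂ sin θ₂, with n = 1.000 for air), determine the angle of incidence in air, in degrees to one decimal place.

69.8°

Snell: sin θ_i = n · sin θ_r = 1.334 × sin 44.7° = 1.334 × 0.7034 = 0.9383.
θ_i = arcsin(0.9383) = 69.77°.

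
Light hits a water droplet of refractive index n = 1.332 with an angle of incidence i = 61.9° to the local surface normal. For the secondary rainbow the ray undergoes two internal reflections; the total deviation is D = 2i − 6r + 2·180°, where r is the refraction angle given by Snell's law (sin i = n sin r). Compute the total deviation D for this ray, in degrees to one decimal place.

235.0°

sin r = sin 61.9° / 1.332 = 0.8821/1.332 = 0.6623; r = 41.47°.
D = 2·61.9° − 6·41.47° + 2·180° = 123.80° − 248.83° + 360° = 234.97°.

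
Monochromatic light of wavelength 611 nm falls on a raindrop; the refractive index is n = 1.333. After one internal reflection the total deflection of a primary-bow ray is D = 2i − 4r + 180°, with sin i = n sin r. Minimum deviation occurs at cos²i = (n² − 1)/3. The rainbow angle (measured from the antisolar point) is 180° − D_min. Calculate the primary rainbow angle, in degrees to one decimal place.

42.1°

cos²i = (1.77689 − 1)/3 = 0.25896; i = arccos(0.50888) = 59.410°.
sin r = sin 59.410°/1.333 = 0.64579; r = 40.225°.
D_min = 2·59.410° − 4·40.225° + 180° = 137.922°.
Rainbow angle = 180° − D_min = 42.078°.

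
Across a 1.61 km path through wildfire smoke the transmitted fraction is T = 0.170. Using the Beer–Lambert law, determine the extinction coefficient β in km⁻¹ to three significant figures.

1.10 km⁻¹

Beer–Lambert: T = exp(−βL) ⇒ β = −ln(T)/L = −ln(0.170)/1.61 = 1.7720/1.61 = 1.101 km⁻¹.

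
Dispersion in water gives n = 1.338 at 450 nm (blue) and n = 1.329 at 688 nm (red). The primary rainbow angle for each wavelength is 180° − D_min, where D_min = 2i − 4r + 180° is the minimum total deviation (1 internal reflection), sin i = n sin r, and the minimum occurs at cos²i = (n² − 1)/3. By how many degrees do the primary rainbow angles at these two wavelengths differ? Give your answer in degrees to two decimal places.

At 450 nm (n = 1.338): cos²i = 0.26341 → i = 59.120°, r = 39.899°, D_min = 138.643°, rainbow angle = 41.357°.
At 688 nm (n = 1.329): cos²i = 0.25541 → i = 59.643°, r = 40.487°, D_min = 137.337°, rainbow angle = 42.663°.
Angular width = |41.357° − 42.663°| = 1.307°.

1.31°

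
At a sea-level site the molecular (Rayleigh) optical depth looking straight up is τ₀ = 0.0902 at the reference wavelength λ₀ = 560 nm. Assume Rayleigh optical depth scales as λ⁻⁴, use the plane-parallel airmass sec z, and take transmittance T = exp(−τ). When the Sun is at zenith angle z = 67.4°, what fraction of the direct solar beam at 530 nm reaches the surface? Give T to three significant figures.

0.746

sec 67.4° = 2.6022.
τ = 0.0902 × (560/530)⁴ × 2.6022 = 0.0902 × 1.2464 × 2.6022 = 0.2925.
T = exp(−0.2925) = 0.7464.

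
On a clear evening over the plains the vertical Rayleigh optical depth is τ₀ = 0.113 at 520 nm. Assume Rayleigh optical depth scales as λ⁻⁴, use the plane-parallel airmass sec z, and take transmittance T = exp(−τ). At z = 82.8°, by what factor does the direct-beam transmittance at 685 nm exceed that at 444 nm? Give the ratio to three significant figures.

Airmass: sec 82.8° = 7.9787.
τ(685 nm) = 0.113 × (520/685)⁴ × 7.9787 = 0.113 × 0.3321 × 7.9787 = 0.2994.
τ(444 nm) = 0.113 × (520/444)⁴ × 7.9787 = 0.113 × 1.8814 × 7.9787 = 1.6963.
T(685)/T(444) = exp(τ_B − τ_A) = exp(1.3969) = 4.0425.

4.04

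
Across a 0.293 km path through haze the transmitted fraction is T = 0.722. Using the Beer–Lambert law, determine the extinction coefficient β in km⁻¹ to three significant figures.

1.11 km⁻¹

Beer–Lambert: T = exp(−βL) ⇒ β = −ln(T)/L = −ln(0.722)/0.293 = 0.3257/0.293 = 1.112 km⁻¹.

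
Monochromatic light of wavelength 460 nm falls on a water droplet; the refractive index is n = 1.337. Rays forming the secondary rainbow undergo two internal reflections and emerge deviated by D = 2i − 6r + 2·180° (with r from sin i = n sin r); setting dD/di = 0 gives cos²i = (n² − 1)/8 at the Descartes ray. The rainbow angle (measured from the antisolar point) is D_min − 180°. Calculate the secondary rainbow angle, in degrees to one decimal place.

cos²i = (1.78757 − 1)/8 = 0.09845; i = arccos(0.31376) = 71.714°.
sin r = sin 71.714°/1.337 = 0.71017; r = 45.249°.
D_min = 2·71.714° − 6·45.249° + 360° = 231.934°.
Rainbow angle = D_min − 180° = 51.934°.

51.9°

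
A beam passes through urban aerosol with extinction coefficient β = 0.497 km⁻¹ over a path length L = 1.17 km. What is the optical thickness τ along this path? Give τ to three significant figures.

0.581

τ = β·L = 0.497 × 1.17 = 0.5815.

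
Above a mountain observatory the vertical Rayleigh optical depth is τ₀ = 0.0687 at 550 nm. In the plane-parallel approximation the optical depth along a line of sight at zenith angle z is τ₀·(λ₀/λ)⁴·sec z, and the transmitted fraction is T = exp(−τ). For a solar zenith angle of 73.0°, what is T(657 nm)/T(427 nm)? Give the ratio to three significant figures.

Airmass: sec 73.0° = 3.4203.
τ(657 nm) = 0.0687 × (550/657)⁴ × 3.4203 = 0.0687 × 0.4911 × 3.4203 = 0.1154.
τ(427 nm) = 0.0687 × (550/427)⁴ × 3.4203 = 0.0687 × 2.7526 × 3.4203 = 0.6468.
T(657)/T(427) = exp(τ_B − τ_A) = exp(0.5314) = 1.7013.

1.70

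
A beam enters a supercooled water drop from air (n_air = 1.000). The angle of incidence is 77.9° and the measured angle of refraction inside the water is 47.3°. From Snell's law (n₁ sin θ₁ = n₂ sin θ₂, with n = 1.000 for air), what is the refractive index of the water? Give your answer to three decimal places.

n = sin θ_i / sin θ_r = sin 77.9° / sin 47.3° = 0.9778 / 0.7349 = 1.3305.

1.330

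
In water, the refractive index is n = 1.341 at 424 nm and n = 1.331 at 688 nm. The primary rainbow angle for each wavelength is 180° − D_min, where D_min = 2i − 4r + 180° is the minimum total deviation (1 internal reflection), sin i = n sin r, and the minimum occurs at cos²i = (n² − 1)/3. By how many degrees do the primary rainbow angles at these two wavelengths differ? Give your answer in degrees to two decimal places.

1.44°

At 424 nm (n = 1.341): cos²i = 0.26609 → i = 58.946°, r = 39.705°, D_min = 139.071°, rainbow angle = 40.929°.
At 688 nm (n = 1.331): cos²i = 0.25719 → i = 59.527°, r = 40.356°, D_min = 137.630°, rainbow angle = 42.370°.
Angular width = |40.929° − 42.370°| = 1.441°.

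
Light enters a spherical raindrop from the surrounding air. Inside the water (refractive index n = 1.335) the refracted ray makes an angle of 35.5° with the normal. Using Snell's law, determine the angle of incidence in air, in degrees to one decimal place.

50.8°

Snell: sin θ_i = n · sin θ_r = 1.335 × sin 35.5° = 1.335 × 0.5807 = 0.7752.
θ_i = arcsin(0.7752) = 50.83°.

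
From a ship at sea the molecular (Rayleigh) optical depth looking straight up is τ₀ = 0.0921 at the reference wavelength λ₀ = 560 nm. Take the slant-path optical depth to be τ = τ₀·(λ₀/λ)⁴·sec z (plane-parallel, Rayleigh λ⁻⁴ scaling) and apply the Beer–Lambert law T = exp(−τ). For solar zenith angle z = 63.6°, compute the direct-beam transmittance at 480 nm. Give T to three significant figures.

0.681

sec 63.6° = 2.2490.
τ = 0.0921 × (560/480)⁴ × 2.2490 = 0.0921 × 1.8526 × 2.2490 = 0.3837.
T = exp(−0.3837) = 0.6813.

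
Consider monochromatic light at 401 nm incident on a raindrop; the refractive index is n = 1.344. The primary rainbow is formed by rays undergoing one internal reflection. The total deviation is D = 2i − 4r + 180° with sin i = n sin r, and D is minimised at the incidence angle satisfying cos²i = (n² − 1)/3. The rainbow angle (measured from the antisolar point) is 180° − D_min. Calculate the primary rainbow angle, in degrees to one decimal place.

40.5°

cos²i = (1.80634 − 1)/3 = 0.26878; i = arccos(0.51844) = 58.772°.
sin r = sin 58.772°/1.344 = 0.63625; r = 39.512°.
D_min = 2·58.772° − 4·39.512° + 180° = 139.495°.
Rainbow angle = 180° − D_min = 40.505°.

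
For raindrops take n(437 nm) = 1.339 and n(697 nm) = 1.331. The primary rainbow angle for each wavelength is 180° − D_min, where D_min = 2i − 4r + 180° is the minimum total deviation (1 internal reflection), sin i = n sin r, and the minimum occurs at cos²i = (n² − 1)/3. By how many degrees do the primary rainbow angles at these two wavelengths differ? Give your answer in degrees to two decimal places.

1.16°

At 437 nm (n = 1.339): cos²i = 0.26431 → i = 59.062°, r = 39.834°, D_min = 138.786°, rainbow angle = 41.214°.
At 697 nm (n = 1.331): cos²i = 0.25719 → i = 59.527°, r = 40.356°, D_min = 137.630°, rainbow angle = 42.370°.
Angular width = |41.214° − 42.370°| = 1.156°.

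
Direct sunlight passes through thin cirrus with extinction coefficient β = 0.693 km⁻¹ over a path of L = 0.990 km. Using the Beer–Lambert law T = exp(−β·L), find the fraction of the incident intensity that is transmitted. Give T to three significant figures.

τ = β·L = 0.693 × 0.990 = 0.6861.
T = exp(−0.6861) = 0.5036.

0.504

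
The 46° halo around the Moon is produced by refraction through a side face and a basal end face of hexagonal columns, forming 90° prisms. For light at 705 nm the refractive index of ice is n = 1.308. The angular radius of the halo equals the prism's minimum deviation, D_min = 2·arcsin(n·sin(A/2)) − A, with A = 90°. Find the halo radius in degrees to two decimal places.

45.31°

n·sin(A/2) = 1.308 × sin 45° = 1.308 × 0.7071 = 0.9249.
D_min = 2·arcsin(0.9249) − 90° = 2 × 67.653° − 90° = 45.305°.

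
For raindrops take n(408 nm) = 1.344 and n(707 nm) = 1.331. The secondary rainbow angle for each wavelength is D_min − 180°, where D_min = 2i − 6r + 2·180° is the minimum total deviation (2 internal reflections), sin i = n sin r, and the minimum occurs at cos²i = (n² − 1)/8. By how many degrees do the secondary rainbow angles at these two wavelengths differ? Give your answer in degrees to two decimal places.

At 408 nm (n = 1.344): cos²i = 0.10079 → i = 71.490°, r = 44.874°, D_min = 233.733°, rainbow angle = 53.733°.
At 707 nm (n = 1.331): cos²i = 0.09645 → i = 71.907°, r = 45.575°, D_min = 230.365°, rainbow angle = 50.365°.
Angular width = |53.733° − 50.365°| = 3.368°.

3.37°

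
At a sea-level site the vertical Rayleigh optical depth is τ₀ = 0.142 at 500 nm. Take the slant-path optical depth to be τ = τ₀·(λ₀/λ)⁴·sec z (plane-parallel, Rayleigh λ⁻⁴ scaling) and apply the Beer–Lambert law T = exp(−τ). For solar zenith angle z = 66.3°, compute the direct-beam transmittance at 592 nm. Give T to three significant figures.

sec 66.3° = 2.4879.
τ = 0.142 × (500/592)⁴ × 2.4879 = 0.142 × 0.5089 × 2.4879 = 0.1798.
T = exp(−0.1798) = 0.8355.

0.835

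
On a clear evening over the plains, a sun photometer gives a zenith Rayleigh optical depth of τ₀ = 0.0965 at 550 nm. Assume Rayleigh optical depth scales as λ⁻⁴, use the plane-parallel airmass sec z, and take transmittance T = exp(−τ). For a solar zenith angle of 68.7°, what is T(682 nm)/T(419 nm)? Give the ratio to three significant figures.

Airmass: sec 68.7° = 2.7529.
τ(682 nm) = 0.0965 × (550/682)⁴ × 2.7529 = 0.0965 × 0.4230 × 2.7529 = 0.1124.
τ(419 nm) = 0.0965 × (550/419)⁴ × 2.7529 = 0.0965 × 2.9689 × 2.7529 = 0.7887.
T(682)/T(419) = exp(τ_B − τ_A) = exp(0.6763) = 1.9667.

1.97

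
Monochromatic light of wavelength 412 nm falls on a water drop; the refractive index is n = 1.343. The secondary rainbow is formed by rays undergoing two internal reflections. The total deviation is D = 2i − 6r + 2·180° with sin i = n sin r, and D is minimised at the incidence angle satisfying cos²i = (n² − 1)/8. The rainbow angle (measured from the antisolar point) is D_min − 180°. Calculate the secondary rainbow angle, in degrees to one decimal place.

53.5°

cos²i = (1.80365 − 1)/8 = 0.10046; i = arccos(0.31695) = 71.522°.
sin r = sin 71.522°/1.343 = 0.70621; r = 44.928°.
D_min = 2·71.522° − 6·44.928° + 360° = 233.478°.
Rainbow angle = D_min − 180° = 53.478°.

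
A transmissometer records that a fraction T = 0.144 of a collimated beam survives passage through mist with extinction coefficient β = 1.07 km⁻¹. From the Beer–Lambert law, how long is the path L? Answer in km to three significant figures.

Beer–Lambert: T = exp(−βL) ⇒ L = −ln(T)/β = −ln(0.144)/1.07 = 1.9379/1.07 = 1.811 km.

1.81 km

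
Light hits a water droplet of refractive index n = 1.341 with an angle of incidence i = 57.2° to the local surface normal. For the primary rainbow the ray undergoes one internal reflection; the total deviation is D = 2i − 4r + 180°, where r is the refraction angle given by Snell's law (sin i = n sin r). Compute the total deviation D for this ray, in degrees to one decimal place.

sin r = sin 57.2° / 1.341 = 0.8406/1.341 = 0.6268; r = 38.82°.
D = 2·57.2° − 4·38.82° + 180° = 114.40° − 155.26° + 180° = 139.14°.

139.1°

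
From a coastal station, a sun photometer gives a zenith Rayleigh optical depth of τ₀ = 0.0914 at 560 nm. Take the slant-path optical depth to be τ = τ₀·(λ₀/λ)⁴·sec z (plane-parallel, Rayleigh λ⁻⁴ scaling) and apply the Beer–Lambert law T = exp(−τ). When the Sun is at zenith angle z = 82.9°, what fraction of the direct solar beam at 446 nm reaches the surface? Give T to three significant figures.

sec 82.9° = 8.0905.
τ = 0.0914 × (560/446)⁴ × 8.0905 = 0.0914 × 2.4855 × 8.0905 = 1.8380.
T = exp(−1.8380) = 0.1591.

0.159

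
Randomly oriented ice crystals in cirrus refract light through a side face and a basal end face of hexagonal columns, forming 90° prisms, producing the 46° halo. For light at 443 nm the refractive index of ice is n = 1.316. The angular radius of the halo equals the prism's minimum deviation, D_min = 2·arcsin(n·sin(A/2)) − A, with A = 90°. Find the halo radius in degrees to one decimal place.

47.0°

n·sin(A/2) = 1.316 × sin 45° = 1.316 × 0.7071 = 0.9306.
D_min = 2·arcsin(0.9306) − 90° = 2 × 68.521° − 90° = 47.042°.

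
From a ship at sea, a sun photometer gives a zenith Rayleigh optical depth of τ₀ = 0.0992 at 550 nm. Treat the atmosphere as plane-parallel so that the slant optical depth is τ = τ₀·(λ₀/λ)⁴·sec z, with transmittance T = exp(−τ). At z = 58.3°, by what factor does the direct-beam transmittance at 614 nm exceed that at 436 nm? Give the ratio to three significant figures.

Airmass: sec 58.3° = 1.9031.
τ(614 nm) = 0.0992 × (550/614)⁴ × 1.9031 = 0.0992 × 0.6438 × 1.9031 = 0.1215.
τ(436 nm) = 0.0992 × (550/436)⁴ × 1.9031 = 0.0992 × 2.5322 × 1.9031 = 0.4780.
T(614)/T(436) = exp(τ_B − τ_A) = exp(0.3565) = 1.4283.

1.43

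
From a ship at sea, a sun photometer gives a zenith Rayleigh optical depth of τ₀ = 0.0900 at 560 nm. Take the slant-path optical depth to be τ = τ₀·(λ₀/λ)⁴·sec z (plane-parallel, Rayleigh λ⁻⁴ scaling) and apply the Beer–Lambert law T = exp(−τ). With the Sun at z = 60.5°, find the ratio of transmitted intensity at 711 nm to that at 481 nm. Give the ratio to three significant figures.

Airmass: sec 60.5° = 2.0308.
τ(711 nm) = 0.0900 × (560/711)⁴ × 2.0308 = 0.0900 × 0.3848 × 2.0308 = 0.0703.
τ(481 nm) = 0.0900 × (560/481)⁴ × 2.0308 = 0.0900 × 1.8373 × 2.0308 = 0.3358.
T(711)/T(481) = exp(τ_B − τ_A) = exp(0.2655) = 1.3040.

1.30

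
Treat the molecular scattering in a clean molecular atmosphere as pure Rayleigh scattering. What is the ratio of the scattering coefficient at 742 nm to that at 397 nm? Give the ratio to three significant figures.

Rayleigh scattering ∝ λ⁻⁴, so the ratio of coefficients is the inverse fourth power of the wavelength ratio.
σ(742)/σ(397) = (397/742)⁴ = (0.5350)⁴ = 0.08195.

0.0819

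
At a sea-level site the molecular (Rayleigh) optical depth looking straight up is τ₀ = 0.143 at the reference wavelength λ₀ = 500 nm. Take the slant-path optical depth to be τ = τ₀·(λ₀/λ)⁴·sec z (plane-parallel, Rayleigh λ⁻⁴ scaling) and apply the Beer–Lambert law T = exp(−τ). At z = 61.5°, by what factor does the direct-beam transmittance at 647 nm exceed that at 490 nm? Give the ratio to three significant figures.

Airmass: sec 61.5° = 2.0957.
τ(647 nm) = 0.143 × (500/647)⁴ × 2.0957 = 0.143 × 0.3567 × 2.0957 = 0.1069.
τ(490 nm) = 0.143 × (500/490)⁴ × 2.0957 = 0.143 × 1.0842 × 2.0957 = 0.3249.
T(647)/T(490) = exp(τ_B − τ_A) = exp(0.2180) = 1.2436.

1.24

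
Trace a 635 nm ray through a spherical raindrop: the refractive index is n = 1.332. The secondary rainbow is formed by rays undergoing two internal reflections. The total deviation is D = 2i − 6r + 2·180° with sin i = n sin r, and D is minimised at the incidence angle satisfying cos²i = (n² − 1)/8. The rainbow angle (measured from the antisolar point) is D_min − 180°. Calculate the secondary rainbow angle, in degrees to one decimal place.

50.6°

cos²i = (1.77422 − 1)/8 = 0.09678; i = arccos(0.31109) = 71.875°.
sin r = sin 71.875°/1.332 = 0.71350; r = 45.520°.
D_min = 2·71.875° − 6·45.520° + 360° = 230.628°.
Rainbow angle = D_min − 180° = 50.628°.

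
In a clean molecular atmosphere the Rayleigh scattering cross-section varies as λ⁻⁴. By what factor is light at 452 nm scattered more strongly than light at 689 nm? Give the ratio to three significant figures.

Rayleigh scattering ∝ λ⁻⁴, so the ratio of coefficients is the inverse fourth power of the wavelength ratio.
σ(452)/σ(689) = (689/452)⁴ = (1.5243)⁴ = 5.399.

5.40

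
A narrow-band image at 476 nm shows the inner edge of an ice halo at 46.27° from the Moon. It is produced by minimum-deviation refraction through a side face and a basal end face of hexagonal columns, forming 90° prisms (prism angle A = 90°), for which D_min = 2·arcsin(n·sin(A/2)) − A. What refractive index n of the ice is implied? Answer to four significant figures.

Rearranging: n = sin((D_min + A)/2) / sin(A/2).
(D_min + A)/2 = (46.27° + 90°)/2 = 68.135°.
n = sin 68.135° / sin 45° = 0.9281 / 0.7071 = 1.3125.

1.312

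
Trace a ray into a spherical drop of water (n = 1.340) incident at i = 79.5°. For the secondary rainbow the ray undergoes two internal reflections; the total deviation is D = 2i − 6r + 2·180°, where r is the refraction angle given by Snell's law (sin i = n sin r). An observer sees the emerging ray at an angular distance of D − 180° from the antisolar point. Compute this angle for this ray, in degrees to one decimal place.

sin r = sin 79.5° / 1.340 = 0.9833/1.340 = 0.7338; r = 47.20°.
D = 2·79.5° − 6·47.20° + 2·180° = 159.00° − 283.22° + 360° = 235.78°.
Angle from antisolar point = D − 180° = 55.78°.

55.8°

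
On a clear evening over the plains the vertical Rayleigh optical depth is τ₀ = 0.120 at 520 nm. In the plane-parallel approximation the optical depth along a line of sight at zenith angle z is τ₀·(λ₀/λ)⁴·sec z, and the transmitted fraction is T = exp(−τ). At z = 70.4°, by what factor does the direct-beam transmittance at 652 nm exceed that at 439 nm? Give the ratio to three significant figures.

Airmass: sec 70.4° = 2.9811.
τ(652 nm) = 0.120 × (520/652)⁴ × 2.9811 = 0.120 × 0.4046 × 2.9811 = 0.1447.
τ(439 nm) = 0.120 × (520/439)⁴ × 2.9811 = 0.120 × 1.9686 × 2.9811 = 0.7042.
T(652)/T(439) = exp(τ_B − τ_A) = exp(0.5595) = 1.7498.

1.75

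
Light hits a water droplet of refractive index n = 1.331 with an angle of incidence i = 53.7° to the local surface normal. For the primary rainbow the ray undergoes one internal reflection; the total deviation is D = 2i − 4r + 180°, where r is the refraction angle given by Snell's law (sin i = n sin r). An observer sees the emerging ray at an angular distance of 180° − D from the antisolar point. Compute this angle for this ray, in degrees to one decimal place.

sin r = sin 53.7° / 1.331 = 0.8059/1.331 = 0.6055; r = 37.27°.
D = 2·53.7° − 4·37.27° + 180° = 107.40° − 149.06° + 180° = 138.34°.
Angle from antisolar point = 180° − D = 41.66°.

41.7°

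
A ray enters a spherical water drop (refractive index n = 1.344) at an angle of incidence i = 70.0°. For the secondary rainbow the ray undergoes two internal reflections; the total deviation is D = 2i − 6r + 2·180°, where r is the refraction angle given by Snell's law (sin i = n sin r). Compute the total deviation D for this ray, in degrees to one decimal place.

233.8°

sin r = sin 70.0° / 1.344 = 0.9397/1.344 = 0.6992; r = 44.36°.
D = 2·70.0° − 6·44.36° + 2·180° = 140.00° − 266.17° + 360° = 233.83°.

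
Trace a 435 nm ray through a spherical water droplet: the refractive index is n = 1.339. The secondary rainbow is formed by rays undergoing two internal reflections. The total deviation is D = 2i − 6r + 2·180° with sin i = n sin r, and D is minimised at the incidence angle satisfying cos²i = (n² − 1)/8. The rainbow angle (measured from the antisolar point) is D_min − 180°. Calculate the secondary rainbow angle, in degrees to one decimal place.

cos²i = (1.79292 − 1)/8 = 0.09912; i = arccos(0.31483) = 71.650°.
sin r = sin 71.650°/1.339 = 0.70885; r = 45.141°.
D_min = 2·71.650° − 6·45.141° + 360° = 232.451°.
Rainbow angle = D_min − 180° = 52.451°.

52.5°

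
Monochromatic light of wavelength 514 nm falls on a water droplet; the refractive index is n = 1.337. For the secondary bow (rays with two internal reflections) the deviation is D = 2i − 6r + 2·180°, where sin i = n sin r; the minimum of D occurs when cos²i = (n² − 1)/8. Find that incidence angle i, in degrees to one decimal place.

71.7°

cos²i = (1.337² − 1)/8 = (1.78757 − 1)/8 = 0.09845.
cos i = 0.31376, so i = 71.714°.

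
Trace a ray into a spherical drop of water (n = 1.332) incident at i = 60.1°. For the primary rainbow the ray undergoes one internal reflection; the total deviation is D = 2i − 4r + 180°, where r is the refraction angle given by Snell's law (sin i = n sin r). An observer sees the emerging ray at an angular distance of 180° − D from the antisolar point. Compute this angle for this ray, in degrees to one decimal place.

sin r = sin 60.1° / 1.332 = 0.8669/1.332 = 0.6508; r = 40.60°.
D = 2·60.1° − 4·40.60° + 180° = 120.20° − 162.41° + 180° = 137.79°.
Angle from antisolar point = 180° − D = 42.21°.

42.2°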